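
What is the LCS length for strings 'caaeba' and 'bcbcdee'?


DP table for LCS of 'caaeba' and 'bcbcdee':
       b  c  b  c  d  e  e
    0  0  0  0  0  0  0  0
  c 0  0  1  1  1  1  1  1
  a 0  0  1  1  1  1  1  1
  a 0  0  1  1  1  1  1  1
  e 0  0  1  1  1  1  2  2
  b 0  1  1  2  2  2  2  2
  a 0  1  1  2  2  2  2  2
LCS: 'ce'
LCS length = 2

2


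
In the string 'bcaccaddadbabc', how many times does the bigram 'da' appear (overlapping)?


Scanning 'bcaccaddadbabc' for bigram 'da':
  Position 0: 'bc' -> no
  Position 1: 'ca' -> no
  Position 2: 'ac' -> no
  Position 3: 'cc' -> no
  Position 4: 'ca' -> no
  Position 5: 'ad' -> no
  Position 6: 'dd' -> no
  Position 7: 'da' -> MATCH
  Position 8: 'ad' -> no
  Position 9: 'db' -> no
  Position 10: 'ba' -> no
  Position 11: 'ab' -> no
  Position 12: 'bc' -> no
Total matches: 1

1


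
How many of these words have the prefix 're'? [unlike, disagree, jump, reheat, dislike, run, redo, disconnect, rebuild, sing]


Checking each word for prefix 're':
  'unlike' -> no (count: 0)
  'disagree' -> no (count: 0)
  'jump' -> no (count: 0)
  'reheat' -> YES, starts with 're' (count: 1)
  'dislike' -> no (count: 1)
  'run' -> no (count: 1)
  'redo' -> YES, starts with 're' (count: 2)
  'disconnect' -> no (count: 2)
  'rebuild' -> YES, starts with 're' (count: 3)
  'sing' -> no (count: 3)
Total with prefix 're': 3

3


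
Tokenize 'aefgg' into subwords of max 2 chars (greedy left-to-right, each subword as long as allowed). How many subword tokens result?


'aefgg' has 5 characters.
Chunking with max size 2:
  Chunk 1: 'ae' (positions 0-1)
  Chunk 2: 'fg' (positions 2-3)
  Chunk 3: 'g' (positions 4-4)
Total chunks: ceil(5 / 2) = 3

3


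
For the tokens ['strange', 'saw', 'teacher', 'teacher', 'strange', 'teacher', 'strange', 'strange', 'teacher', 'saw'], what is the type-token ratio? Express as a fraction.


Tokens: 10
Unique types: ('saw', 'strange', 'teacher') = 3
TTR = 3/10
Already in lowest terms.

3/10


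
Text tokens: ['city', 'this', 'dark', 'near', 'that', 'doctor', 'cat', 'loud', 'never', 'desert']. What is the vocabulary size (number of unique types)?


Listing all tokens and tracking unique types:
  Token 1: 'city' -> NEW (unique so far: 1)
  Token 2: 'this' -> NEW (unique so far: 2)
  Token 3: 'dark' -> NEW (unique so far: 3)
  Token 4: 'near' -> NEW (unique so far: 4)
  Token 5: 'that' -> NEW (unique so far: 5)
  Token 6: 'doctor' -> NEW (unique so far: 6)
  Token 7: 'cat' -> NEW (unique so far: 7)
  Token 8: 'loud' -> NEW (unique so far: 8)
  Token 9: 'never' -> NEW (unique so far: 9)
  Token 10: 'desert' -> NEW (unique so far: 10)
Unique types: ('cat', 'city', 'dark', 'desert', 'doctor', 'loud', 'near', 'never', 'that', 'this')
Vocabulary size: 10

10


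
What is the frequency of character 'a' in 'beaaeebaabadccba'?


Scanning 'beaaeebaabadccba' for 'a':
  Position 2: 'a' -> MATCH (count: 1)
  Position 3: 'a' -> MATCH (count: 2)
  Position 7: 'a' -> MATCH (count: 3)
  Position 8: 'a' -> MATCH (count: 4)
  Position 10: 'a' -> MATCH (count: 5)
  Position 15: 'a' -> MATCH (count: 6)
Total occurrences of 'a': 6

6


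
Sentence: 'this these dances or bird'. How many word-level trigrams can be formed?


Word trigrams from [5] words:
  Trigram 1: (this these dances)
  Trigram 2: (these dances or)
  Trigram 3: (dances or bird)
Total word trigrams: 5 - 2 = 3

3


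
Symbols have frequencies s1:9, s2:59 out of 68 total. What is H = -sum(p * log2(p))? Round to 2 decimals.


Computing entropy H = -sum(p_i * log2(p_i)):
  s1: p = 9/68 = 0.1324, -p*log2(p) = 0.3861
  s2: p = 59/68 = 0.8676, -p*log2(p) = 0.1777
H = sum of terms = 0.5638
Rounded to 2 decimals: 0.56

0.56


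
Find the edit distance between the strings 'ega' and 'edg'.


Building DP table for s1='ega' (len 3) and s2='edg' (len 3):
       e  d  g
    0  1  2  3
  e 1  0  1  2
  g 2  1  1  1
  a 3  2  2  2
Edit distance = dp[3][3] = 2

2


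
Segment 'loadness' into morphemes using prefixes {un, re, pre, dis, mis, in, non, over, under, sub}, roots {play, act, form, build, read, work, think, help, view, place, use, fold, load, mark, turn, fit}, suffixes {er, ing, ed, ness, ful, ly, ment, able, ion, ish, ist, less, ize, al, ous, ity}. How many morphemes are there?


Segmenting 'loadness' against the inventory:
  'load' -> root (morpheme 1)
  'ness' -> suffix (morpheme 2)
Total morphemes: 2

2


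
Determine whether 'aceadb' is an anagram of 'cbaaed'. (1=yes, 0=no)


Sort characters of 'aceadb': 'aabcde'
Sort characters of 'cbaaed': 'aabcde'
Sorted forms match -> they ARE anagrams
Result: 1

1


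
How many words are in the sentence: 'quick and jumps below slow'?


Counting words by splitting on spaces:
  Word 1: 'quick'
  Word 2: 'and'
  Word 3: 'jumps'
  Word 4: 'below'
  Word 5: 'slow'
Total words: 5

5


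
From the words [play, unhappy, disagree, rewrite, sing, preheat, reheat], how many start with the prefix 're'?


Checking each word for prefix 're':
  'play' -> no (count: 0)
  'unhappy' -> no (count: 0)
  'disagree' -> no (count: 0)
  'rewrite' -> YES, starts with 're' (count: 1)
  'sing' -> no (count: 1)
  'preheat' -> no (count: 1)
  'reheat' -> YES, starts with 're' (count: 2)
Total with prefix 're': 2

2


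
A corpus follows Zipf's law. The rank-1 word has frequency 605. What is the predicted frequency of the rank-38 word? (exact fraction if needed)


Zipf's law: freq(rank) = f1 / rank
f1 = 605, rank = 38
freq = 605 / 38
GCD(605, 38) = 1
Simplified: 605/38

605/38


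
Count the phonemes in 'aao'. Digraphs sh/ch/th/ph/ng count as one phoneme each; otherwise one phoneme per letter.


Parsing 'aao' greedily, digraphs first:
  'a' -> vowel phoneme (phonemes so far: 1)
  'a' -> vowel phoneme (phonemes so far: 2)
  'o' -> vowel phoneme (phonemes so far: 3)
Total phonemes: 3

3


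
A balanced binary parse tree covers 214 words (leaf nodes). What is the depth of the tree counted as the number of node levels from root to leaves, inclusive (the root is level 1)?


In a balanced binary tree with n leaves the deepest leaf is ceil(log2(n)) edges below the root,
so counting node levels inclusive of root and leaves gives ceil(log2(n)) + 1 levels.
log2(214) = 7.7415
ceil(7.7415) = 8
levels = 8 + 1 = 9

9


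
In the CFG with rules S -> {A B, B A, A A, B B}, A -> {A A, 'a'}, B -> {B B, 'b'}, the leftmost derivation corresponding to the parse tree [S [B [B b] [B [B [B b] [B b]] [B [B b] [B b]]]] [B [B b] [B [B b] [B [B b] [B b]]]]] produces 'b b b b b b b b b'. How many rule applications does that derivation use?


Every bracketed nonterminal node [X ...] in the tree is produced by exactly one rule application.
Reading the tree off as a leftmost derivation:
  Step 1: S  =>  B B   (applied S -> B B)
  Step 2: B B  =>  B B B   (applied B -> B B)
  Step 3: B B B  =>  b B B   (applied B -> b)
  Step 4: b B B  =>  b B B B   (applied B -> B B)
  Step 5: b B B B  =>  b B B B B   (applied B -> B B)
  Step 6: b B B B B  =>  b b B B B   (applied B -> b)
  Step 7: b b B B B  =>  b b b B B   (applied B -> b)
  Step 8: b b b B B  =>  b b b B B B   (applied B -> B B)
  Step 9: b b b B B B  =>  b b b b B B   (applied B -> b)
  Step 10: b b b b B B  =>  b b b b b B   (applied B -> b)
  Step 11: b b b b b B  =>  b b b b b B B   (applied B -> B B)
  Step 12: b b b b b B B  =>  b b b b b b B   (applied B -> b)
  Step 13: b b b b b b B  =>  b b b b b b B B   (applied B -> B B)
  Step 14: b b b b b b B B  =>  b b b b b b b B   (applied B -> b)
  Step 15: b b b b b b b B  =>  b b b b b b b B B   (applied B -> B B)
  Step 16: b b b b b b b B B  =>  b b b b b b b b B   (applied B -> b)
  Step 17: b b b b b b b b B  =>  b b b b b b b b b   (applied B -> b)
Final yield: b b b b b b b b b
Total rewrite steps: 17

17


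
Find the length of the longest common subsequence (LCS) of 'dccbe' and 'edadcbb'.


DP table for LCS of 'dccbe' and 'edadcbb':
       e  d  a  d  c  b  b
    0  0  0  0  0  0  0  0
  d 0  0  1  1  1  1  1  1
  c 0  0  1  1  1  2  2  2
  c 0  0  1  1  1  2  2  2
  b 0  0  1  1  1  2  3  3
  e 0  1  1  1  1  2  3  3
LCS: 'dcb'
LCS length = 3

3


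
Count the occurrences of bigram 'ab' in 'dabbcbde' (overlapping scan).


Scanning 'dabbcbde' for bigram 'ab':
  Position 0: 'da' -> no
  Position 1: 'ab' -> MATCH
  Position 2: 'bb' -> no
  Position 3: 'bc' -> no
  Position 4: 'cb' -> no
  Position 5: 'bd' -> no
  Position 6: 'de' -> no
Total matches: 1

1


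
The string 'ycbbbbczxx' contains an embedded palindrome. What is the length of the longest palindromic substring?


Scanning 'ycbbbbczxx' for palindromic substrings.
Substring at positions 1-6: 'cbbbbc'.
Check: reverse('cbbbbc') = 'cbbbbc' -> palindrome confirmed.
Neighbouring characters ('y' / 'z') break symmetry, so it cannot extend further.
No longer palindromic substring exists; longest length = 6

6


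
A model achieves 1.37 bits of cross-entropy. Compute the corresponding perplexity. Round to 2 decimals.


Perplexity formula: PP = 2^H
H = 1.37
PP = 2^1.37
Decompose: 2^1.37 = 2^1 * 2^0.37
2^1 = 2, 2^0.37 ~ 1.2923528
PP ~ 2 * 1.2923528 = 2.5847056
Rounded to 2 decimals: 2.58

2.58


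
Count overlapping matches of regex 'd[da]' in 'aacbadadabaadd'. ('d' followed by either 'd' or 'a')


Pattern: d[da] means 'd' followed by either 'd' or 'a'.
Scanning 'aacbadadabaadd' position-by-position:
  Pos 0: window 'aa' -> no
  Pos 1: window 'ac' -> no
  Pos 2: window 'cb' -> no
  Pos 3: window 'ba' -> no
  Pos 4: window 'ad' -> no
  Pos 5: window 'da' -> MATCH
  Pos 6: window 'ad' -> no
  Pos 7: window 'da' -> MATCH
  Pos 8: window 'ab' -> no
  Pos 9: window 'ba' -> no
  Pos 10: window 'aa' -> no
  Pos 11: window 'ad' -> no
  Pos 12: window 'dd' -> MATCH
  Pos 13: window 'd' -> no
Total matches: 3

3


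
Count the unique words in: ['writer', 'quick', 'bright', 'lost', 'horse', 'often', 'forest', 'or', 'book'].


Listing all tokens and tracking unique types:
  Token 1: 'writer' -> NEW (unique so far: 1)
  Token 2: 'quick' -> NEW (unique so far: 2)
  Token 3: 'bright' -> NEW (unique so far: 3)
  Token 4: 'lost' -> NEW (unique so far: 4)
  Token 5: 'horse' -> NEW (unique so far: 5)
  Token 6: 'often' -> NEW (unique so far: 6)
  Token 7: 'forest' -> NEW (unique so far: 7)
  Token 8: 'or' -> NEW (unique so far: 8)
  Token 9: 'book' -> NEW (unique so far: 9)
Unique types: ('book', 'bright', 'forest', 'horse', 'lost', 'often', 'or', 'quick', 'writer')
Vocabulary size: 9

9


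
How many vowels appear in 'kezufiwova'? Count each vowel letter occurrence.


Scanning each character of 'kezufiwova':
  Position 1: 'k' -> consonant (running count: 0)
  Position 2: 'e' -> vowel (running count: 1)
  Position 3: 'z' -> consonant (running count: 1)
  Position 4: 'u' -> vowel (running count: 2)
  Position 5: 'f' -> consonant (running count: 2)
  Position 6: 'i' -> vowel (running count: 3)
  Position 7: 'w' -> consonant (running count: 3)
  Position 8: 'o' -> vowel (running count: 4)
  Position 9: 'v' -> consonant (running count: 4)
  Position 10: 'a' -> vowel (running count: 5)
Total vowels: 5

5


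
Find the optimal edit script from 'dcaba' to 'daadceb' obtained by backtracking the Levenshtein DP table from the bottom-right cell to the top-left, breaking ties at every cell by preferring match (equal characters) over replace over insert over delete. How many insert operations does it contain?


Edit distance = 5. Backtracking from cell (5, 7) with preference match > replace > insert > delete,
then listing the resulting alignment 'dcaba' -> 'daadceb' left to right:
  Step 1: keep 'd'
  Step 2: replace c->a
  Step 3: keep 'a'
  Step 4: insert 'd' [insertion #1]
  Step 5: insert 'c' [insertion #2]
  Step 6: replace b->e
  Step 7: replace a->b
Total insertions: 2

2


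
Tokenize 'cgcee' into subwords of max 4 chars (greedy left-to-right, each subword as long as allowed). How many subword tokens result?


'cgcee' has 5 characters.
Chunking with max size 4:
  Chunk 1: 'cgce' (positions 0-3)
  Chunk 2: 'e' (positions 4-4)
Total chunks: ceil(5 / 4) = 2

2


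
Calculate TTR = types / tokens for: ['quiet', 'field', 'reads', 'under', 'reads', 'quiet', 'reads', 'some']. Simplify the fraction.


Tokens: 8
Unique types: ('field', 'quiet', 'reads', 'some', 'under') = 5
TTR = 5/8
Already in lowest terms.

5/8


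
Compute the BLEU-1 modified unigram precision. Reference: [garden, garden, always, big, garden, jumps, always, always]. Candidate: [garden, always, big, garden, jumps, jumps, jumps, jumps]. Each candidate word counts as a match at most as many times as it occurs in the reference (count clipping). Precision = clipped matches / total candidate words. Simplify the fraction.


Reference word counts: {'always': 3, 'big': 1, 'garden': 3, 'jumps': 1}
Checking each candidate word (with clipping):
  'garden' -> in reference (ref count 3, used 1/3) -> match (matches: 1)
  'always' -> in reference (ref count 3, used 1/3) -> match (matches: 2)
  'big' -> in reference (ref count 1, used 1/1) -> match (matches: 3)
  'garden' -> in reference (ref count 3, used 2/3) -> match (matches: 4)
  'jumps' -> in reference (ref count 1, used 1/1) -> match (matches: 5)
  'jumps' -> ref count 1 already used up (1/1) -> clipped, no match (matches: 5)
  'jumps' -> ref count 1 already used up (1/1) -> clipped, no match (matches: 5)
  'jumps' -> ref count 1 already used up (1/1) -> clipped, no match (matches: 5)
Clipped matches: 5, Candidate length: 8
Precision = 5/8

5/8


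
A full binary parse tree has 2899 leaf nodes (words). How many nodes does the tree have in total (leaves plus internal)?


Leaf nodes (terminals): 2899
Internal nodes = n - 1 = 2899 - 1 = 2898
Total = leaves + internal = 2899 + 2898 = 5797

5797


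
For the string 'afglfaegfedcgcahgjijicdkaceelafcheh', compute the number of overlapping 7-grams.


String 'afglfaegfedcgcahgjijicdkaceelafcheh' has length L = 35.
Number of overlapping n-grams = L - n + 1
Substituting: 35 - 7 + 1 = 29

29


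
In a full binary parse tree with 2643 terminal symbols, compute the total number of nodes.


Leaf nodes (terminals): 2643
Internal nodes = n - 1 = 2643 - 1 = 2642
Total = leaves + internal = 2643 + 2642 = 5285

5285


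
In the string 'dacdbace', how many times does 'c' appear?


Scanning 'dacdbace' for 'c':
  Position 2: 'c' -> MATCH (count: 1)
  Position 6: 'c' -> MATCH (count: 2)
Total occurrences of 'c': 2

2


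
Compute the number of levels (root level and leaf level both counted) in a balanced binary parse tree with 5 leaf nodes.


In a balanced binary tree with n leaves the deepest leaf is ceil(log2(n)) edges below the root,
so counting node levels inclusive of root and leaves gives ceil(log2(n)) + 1 levels.
log2(5) = 2.3219
ceil(2.3219) = 3
levels = 3 + 1 = 4

4


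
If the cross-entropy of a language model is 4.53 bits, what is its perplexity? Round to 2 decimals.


Perplexity formula: PP = 2^H
H = 4.53
PP = 2^4.53
Decompose: 2^4.53 = 2^4 * 2^0.53
2^4 = 16, 2^0.53 ~ 1.4439292
PP ~ 16 * 1.4439292 = 23.1028672
Rounded to 2 decimals: 23.10

23.10


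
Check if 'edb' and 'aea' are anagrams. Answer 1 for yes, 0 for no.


Sort characters of 'edb': 'bde'
Sort characters of 'aea': 'aae'
Sorted forms differ -> they are NOT anagrams
Result: 0

0


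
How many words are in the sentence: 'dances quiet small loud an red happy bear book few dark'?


Counting words by splitting on spaces:
  Word 1: 'dances'
  Word 2: 'quiet'
  Word 3: 'small'
  Word 4: 'loud'
  Word 5: 'an'
  Word 6: 'red'
  Word 7: 'happy'
  Word 8: 'bear'
  Word 9: 'book'
  Word 10: 'few'
  Word 11: 'dark'
Total words: 11

11


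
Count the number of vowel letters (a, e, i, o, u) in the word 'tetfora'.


Scanning each character of 'tetfora':
  Position 1: 't' -> consonant (running count: 0)
  Position 2: 'e' -> vowel (running count: 1)
  Position 3: 't' -> consonant (running count: 1)
  Position 4: 'f' -> consonant (running count: 1)
  Position 5: 'o' -> vowel (running count: 2)
  Position 6: 'r' -> consonant (running count: 2)
  Position 7: 'a' -> vowel (running count: 3)
Total vowels: 3

3


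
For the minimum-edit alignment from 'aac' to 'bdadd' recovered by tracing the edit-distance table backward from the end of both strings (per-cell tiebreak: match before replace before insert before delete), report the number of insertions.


Edit distance = 4. Backtracking from cell (3, 5) with preference match > replace > insert > delete,
then listing the resulting alignment 'aac' -> 'bdadd' left to right:
  Step 1: insert 'b' [insertion #1]
  Step 2: insert 'd' [insertion #2]
  Step 3: keep 'a'
  Step 4: replace a->d
  Step 5: replace c->d
Total insertions: 2

2


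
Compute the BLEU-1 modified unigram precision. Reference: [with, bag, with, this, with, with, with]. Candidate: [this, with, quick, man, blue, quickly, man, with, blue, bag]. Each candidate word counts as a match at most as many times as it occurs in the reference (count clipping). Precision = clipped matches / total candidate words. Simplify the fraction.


Reference word counts: {'bag': 1, 'this': 1, 'with': 5}
Checking each candidate word (with clipping):
  'this' -> in reference (ref count 1, used 1/1) -> match (matches: 1)
  'with' -> in reference (ref count 5, used 1/5) -> match (matches: 2)
  'quick' -> not in reference -> no match (matches: 2)
  'man' -> not in reference -> no match (matches: 2)
  'blue' -> not in reference -> no match (matches: 2)
  'quickly' -> not in reference -> no match (matches: 2)
  'man' -> not in reference -> no match (matches: 2)
  'with' -> in reference (ref count 5, used 2/5) -> match (matches: 3)
  'blue' -> not in reference -> no match (matches: 3)
  'bag' -> in reference (ref count 1, used 1/1) -> match (matches: 4)
Clipped matches: 4, Candidate length: 10
Precision = 4/10 = 2/5

2/5


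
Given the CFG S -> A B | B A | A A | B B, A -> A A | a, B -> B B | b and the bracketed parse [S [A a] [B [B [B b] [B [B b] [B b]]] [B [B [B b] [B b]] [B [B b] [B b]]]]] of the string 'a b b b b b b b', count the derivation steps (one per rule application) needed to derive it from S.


Every bracketed nonterminal node [X ...] in the tree is produced by exactly one rule application.
Reading the tree off as a leftmost derivation:
  Step 1: S  =>  A B   (applied S -> A B)
  Step 2: A B  =>  a B   (applied A -> a)
  Step 3: a B  =>  a B B   (applied B -> B B)
  Step 4: a B B  =>  a B B B   (applied B -> B B)
  Step 5: a B B B  =>  a b B B   (applied B -> b)
  Step 6: a b B B  =>  a b B B B   (applied B -> B B)
  Step 7: a b B B B  =>  a b b B B   (applied B -> b)
  Step 8: a b b B B  =>  a b b b B   (applied B -> b)
  Step 9: a b b b B  =>  a b b b B B   (applied B -> B B)
  Step 10: a b b b B B  =>  a b b b B B B   (applied B -> B B)
  Step 11: a b b b B B B  =>  a b b b b B B   (applied B -> b)
  Step 12: a b b b b B B  =>  a b b b b b B   (applied B -> b)
  Step 13: a b b b b b B  =>  a b b b b b B B   (applied B -> B B)
  Step 14: a b b b b b B B  =>  a b b b b b b B   (applied B -> b)
  Step 15: a b b b b b b B  =>  a b b b b b b b   (applied B -> b)
Final yield: a b b b b b b b
Total rewrite steps: 15

15


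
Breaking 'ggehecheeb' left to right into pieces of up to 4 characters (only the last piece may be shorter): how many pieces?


'ggehecheeb' has 10 characters.
Chunking with max size 4:
  Chunk 1: 'ggeh' (positions 0-3)
  Chunk 2: 'eche' (positions 4-7)
  Chunk 3: 'eb' (positions 8-9)
Total chunks: ceil(10 / 4) = 3

3


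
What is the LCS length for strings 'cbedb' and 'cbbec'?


DP table for LCS of 'cbedb' and 'cbbec':
       c  b  b  e  c
    0  0  0  0  0  0
  c 0  1  1  1  1  1
  b 0  1  2  2  2  2
  e 0  1  2  2  3  3
  d 0  1  2  2  3  3
  b 0  1  2  3  3  3
LCS: 'cbe'
LCS length = 3

3


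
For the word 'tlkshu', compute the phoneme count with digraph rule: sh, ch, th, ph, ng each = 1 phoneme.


Parsing 'tlkshu' greedily, digraphs first:
  't' -> consonant phoneme (phonemes so far: 1)
  'l' -> consonant phoneme (phonemes so far: 2)
  'k' -> consonant phoneme (phonemes so far: 3)
  'sh' -> digraph (1 consonant phoneme) (phonemes so far: 4)
  'u' -> vowel phoneme (phonemes so far: 5)
Total phonemes: 5

5


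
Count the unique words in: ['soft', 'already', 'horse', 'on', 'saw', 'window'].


Listing all tokens and tracking unique types:
  Token 1: 'soft' -> NEW (unique so far: 1)
  Token 2: 'already' -> NEW (unique so far: 2)
  Token 3: 'horse' -> NEW (unique so far: 3)
  Token 4: 'on' -> NEW (unique so far: 4)
  Token 5: 'saw' -> NEW (unique so far: 5)
  Token 6: 'window' -> NEW (unique so far: 6)
Unique types: ('already', 'horse', 'on', 'saw', 'soft', 'window')
Vocabulary size: 6

6


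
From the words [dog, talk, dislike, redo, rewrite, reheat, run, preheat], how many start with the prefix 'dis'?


Checking each word for prefix 'dis':
  'dog' -> no (count: 0)
  'talk' -> no (count: 0)
  'dislike' -> YES, starts with 'dis' (count: 1)
  'redo' -> no (count: 1)
  'rewrite' -> no (count: 1)
  'reheat' -> no (count: 1)
  'run' -> no (count: 1)
  'preheat' -> no (count: 1)
Total with prefix 'dis': 1

1


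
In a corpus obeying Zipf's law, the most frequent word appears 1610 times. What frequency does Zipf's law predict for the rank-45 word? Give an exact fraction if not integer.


Zipf's law: freq(rank) = f1 / rank
f1 = 1610, rank = 45
freq = 1610 / 45
GCD(1610, 45) = 5
Simplified: 322/9

322/9


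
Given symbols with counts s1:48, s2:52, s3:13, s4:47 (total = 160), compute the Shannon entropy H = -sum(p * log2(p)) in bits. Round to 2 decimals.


Computing entropy H = -sum(p_i * log2(p_i)):
  s1: p = 48/160 = 0.3000, -p*log2(p) = 0.5211
  s2: p = 52/160 = 0.3250, -p*log2(p) = 0.5270
  s3: p = 13/160 = 0.0813, -p*log2(p) = 0.2942
  s4: p = 47/160 = 0.2938, -p*log2(p) = 0.5192
H = sum of terms = 1.8615
Rounded to 2 decimals: 1.86

1.86


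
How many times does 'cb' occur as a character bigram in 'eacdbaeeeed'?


Scanning 'eacdbaeeeed' for bigram 'cb':
  Position 0: 'ea' -> no
  Position 1: 'ac' -> no
  Position 2: 'cd' -> no
  Position 3: 'db' -> no
  Position 4: 'ba' -> no
  Position 5: 'ae' -> no
  Position 6: 'ee' -> no
  Position 7: 'ee' -> no
  Position 8: 'ee' -> no
  Position 9: 'ed' -> no
Total matches: 0

0


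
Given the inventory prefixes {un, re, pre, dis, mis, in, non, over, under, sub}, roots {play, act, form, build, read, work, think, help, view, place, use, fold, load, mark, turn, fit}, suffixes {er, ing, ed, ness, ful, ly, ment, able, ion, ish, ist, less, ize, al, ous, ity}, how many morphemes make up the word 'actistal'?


Segmenting 'actistal' against the inventory:
  'act' -> root (morpheme 1)
  'ist' -> suffix (morpheme 2)
  'al' -> suffix (morpheme 3)
Total morphemes: 3

3


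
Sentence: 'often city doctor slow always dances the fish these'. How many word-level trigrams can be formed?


Word trigrams from [9] words:
  Trigram 1: (often city doctor)
  Trigram 2: (city doctor slow)
  Trigram 3: (doctor slow always)
  Trigram 4: (slow always dances)
  Trigram 5: (always dances the)
  Trigram 6: (dances the fish)
  Trigram 7: (the fish these)
Total word trigrams: 9 - 2 = 7

7


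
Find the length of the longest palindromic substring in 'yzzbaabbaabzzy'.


Scanning 'yzzbaabbaabzzy' for palindromic substrings.
Substring at positions 0-13: 'yzzbaabbaabzzy'.
Check: reverse('yzzbaabbaabzzy') = 'yzzbaabbaabzzy' -> palindrome confirmed.
No longer palindromic substring exists; longest length = 14

14


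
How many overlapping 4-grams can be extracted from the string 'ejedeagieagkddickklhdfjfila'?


String 'ejedeagieagkddickklhdfjfila' has length L = 27.
Number of overlapping n-grams = L - n + 1
Substituting: 27 - 4 + 1 = 24

24


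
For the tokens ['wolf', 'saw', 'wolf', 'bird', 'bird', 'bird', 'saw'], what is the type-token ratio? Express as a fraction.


Tokens: 7
Unique types: ('bird', 'saw', 'wolf') = 3
TTR = 3/7
Already in lowest terms.

3/7


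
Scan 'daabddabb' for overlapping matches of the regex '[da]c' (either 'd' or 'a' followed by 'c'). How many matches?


Pattern: [da]c means either 'd' or 'a' followed by 'c'.
Scanning 'daabddabb' position-by-position:
  Pos 0: window 'da' -> no
  Pos 1: window 'aa' -> no
  Pos 2: window 'ab' -> no
  Pos 3: window 'bd' -> no
  Pos 4: window 'dd' -> no
  Pos 5: window 'da' -> no
  Pos 6: window 'ab' -> no
  Pos 7: window 'bb' -> no
  Pos 8: window 'b' -> no
Total matches: 0

0


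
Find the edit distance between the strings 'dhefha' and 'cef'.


Building DP table for s1='dhefha' (len 6) and s2='cef' (len 3):
       c  e  f
    0  1  2  3
  d 1  1  2  3
  h 2  2  2  3
  e 3  3  2  3
  f 4  4  3  2
  h 5  5  4  3
  a 6  6  5  4
Edit distance = dp[6][3] = 4

4


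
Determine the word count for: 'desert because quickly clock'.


Counting words by splitting on spaces:
  Word 1: 'desert'
  Word 2: 'because'
  Word 3: 'quickly'
  Word 4: 'clock'
Total words: 4

4


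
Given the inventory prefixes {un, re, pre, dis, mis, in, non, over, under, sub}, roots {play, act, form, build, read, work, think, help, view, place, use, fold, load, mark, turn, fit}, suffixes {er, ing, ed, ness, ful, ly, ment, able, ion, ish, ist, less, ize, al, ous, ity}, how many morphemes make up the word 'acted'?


Segmenting 'acted' against the inventory:
  'act' -> root (morpheme 1)
  'ed' -> suffix (morpheme 2)
Total morphemes: 2

2


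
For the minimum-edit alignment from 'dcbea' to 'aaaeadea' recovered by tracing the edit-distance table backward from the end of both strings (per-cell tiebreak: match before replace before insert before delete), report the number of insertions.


Edit distance = 6. Backtracking from cell (5, 8) with preference match > replace > insert > delete,
then listing the resulting alignment 'dcbea' -> 'aaaeadea' left to right:
  Step 1: insert 'a' [insertion #1]
  Step 2: insert 'a' [insertion #2]
  Step 3: insert 'a' [insertion #3]
  Step 4: replace d->e
  Step 5: replace c->a
  Step 6: replace b->d
  Step 7: keep 'e'
  Step 8: keep 'a'
Total insertions: 3

3


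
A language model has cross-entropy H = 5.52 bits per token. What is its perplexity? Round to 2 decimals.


Perplexity formula: PP = 2^H
H = 5.52
PP = 2^5.52
Decompose: 2^5.52 = 2^5 * 2^0.52
2^5 = 32, 2^0.52 ~ 1.4339552
PP ~ 32 * 1.4339552 = 45.8865664
Rounded to 2 decimals: 45.89

45.89


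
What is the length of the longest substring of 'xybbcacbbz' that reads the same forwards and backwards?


Scanning 'xybbcacbbz' for palindromic substrings.
Substring at positions 2-8: 'bbcacbb'.
Check: reverse('bbcacbb') = 'bbcacbb' -> palindrome confirmed.
Neighbouring characters ('y' / 'z') break symmetry, so it cannot extend further.
No longer palindromic substring exists; longest length = 7

7


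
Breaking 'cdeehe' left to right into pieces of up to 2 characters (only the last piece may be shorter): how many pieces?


'cdeehe' has 6 characters.
Chunking with max size 2:
  Chunk 1: 'cd' (positions 0-1)
  Chunk 2: 'ee' (positions 2-3)
  Chunk 3: 'he' (positions 4-5)
Total chunks: ceil(6 / 2) = 3

3


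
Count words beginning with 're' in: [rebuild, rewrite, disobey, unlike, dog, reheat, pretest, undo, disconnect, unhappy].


Checking each word for prefix 're':
  'rebuild' -> YES, starts with 're' (count: 1)
  'rewrite' -> YES, starts with 're' (count: 2)
  'disobey' -> no (count: 2)
  'unlike' -> no (count: 2)
  'dog' -> no (count: 2)
  'reheat' -> YES, starts with 're' (count: 3)
  'pretest' -> no (count: 3)
  'undo' -> no (count: 3)
  'disconnect' -> no (count: 3)
  'unhappy' -> no (count: 3)
Total with prefix 're': 3

3


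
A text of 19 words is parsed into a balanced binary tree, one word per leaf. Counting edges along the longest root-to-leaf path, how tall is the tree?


In a balanced binary tree with n leaves the deepest leaf is ceil(log2(n)) edges below the root.
log2(19) = 4.2479
ceil(4.2479) = 5
height (edges) = 5

5


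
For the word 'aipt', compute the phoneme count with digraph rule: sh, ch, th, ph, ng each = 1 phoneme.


Parsing 'aipt' greedily, digraphs first:
  'a' -> vowel phoneme (phonemes so far: 1)
  'i' -> vowel phoneme (phonemes so far: 2)
  'p' -> consonant phoneme (phonemes so far: 3)
  't' -> consonant phoneme (phonemes so far: 4)
Total phonemes: 4

4


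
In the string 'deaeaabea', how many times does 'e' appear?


Scanning 'deaeaabea' for 'e':
  Position 1: 'e' -> MATCH (count: 1)
  Position 3: 'e' -> MATCH (count: 2)
  Position 7: 'e' -> MATCH (count: 3)
Total occurrences of 'e': 3

3


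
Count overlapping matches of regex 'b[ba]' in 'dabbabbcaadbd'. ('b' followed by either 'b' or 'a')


Pattern: b[ba] means 'b' followed by either 'b' or 'a'.
Scanning 'dabbabbcaadbd' position-by-position:
  Pos 0: window 'da' -> no
  Pos 1: window 'ab' -> no
  Pos 2: window 'bb' -> MATCH
  Pos 3: window 'ba' -> MATCH
  Pos 4: window 'ab' -> no
  Pos 5: window 'bb' -> MATCH
  Pos 6: window 'bc' -> no
  Pos 7: window 'ca' -> no
  Pos 8: window 'aa' -> no
  Pos 9: window 'ad' -> no
  Pos 10: window 'db' -> no
  Pos 11: window 'bd' -> no
  Pos 12: window 'd' -> no
Total matches: 3

3


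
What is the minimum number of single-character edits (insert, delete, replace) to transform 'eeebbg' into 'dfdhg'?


Building DP table for s1='eeebbg' (len 6) and s2='dfdhg' (len 5):
       d  f  d  h  g
    0  1  2  3  4  5
  e 1  1  2  3  4  5
  e 2  2  2  3  4  5
  e 3  3  3  3  4  5
  b 4  4  4  4  4  5
  b 5  5  5  5  5  5
  g 6  6  6  6  6  5
Edit distance = dp[6][5] = 5

5


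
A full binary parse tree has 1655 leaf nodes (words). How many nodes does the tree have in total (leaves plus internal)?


Leaf nodes (terminals): 1655
Internal nodes = n - 1 = 1655 - 1 = 1654
Total = leaves + internal = 1655 + 1654 = 3309

3309


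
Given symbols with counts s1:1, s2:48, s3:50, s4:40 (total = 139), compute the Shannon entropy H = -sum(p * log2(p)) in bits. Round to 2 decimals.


Computing entropy H = -sum(p_i * log2(p_i)):
  s1: p = 1/139 = 0.0072, -p*log2(p) = 0.0512
  s2: p = 48/139 = 0.3453, -p*log2(p) = 0.5297
  s3: p = 50/139 = 0.3597, -p*log2(p) = 0.5306
  s4: p = 40/139 = 0.2878, -p*log2(p) = 0.5171
H = sum of terms = 1.6286
Rounded to 2 decimals: 1.63

1.63


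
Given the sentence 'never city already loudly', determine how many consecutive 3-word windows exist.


Word trigrams from [4] words:
  Trigram 1: (never city already)
  Trigram 2: (city already loudly)
Total word trigrams: 4 - 2 = 2

2


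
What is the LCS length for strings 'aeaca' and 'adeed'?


DP table for LCS of 'aeaca' and 'adeed':
       a  d  e  e  d
    0  0  0  0  0  0
  a 0  1  1  1  1  1
  e 0  1  1  2  2  2
  a 0  1  1  2  2  2
  c 0  1  1  2  2  2
  a 0  1  1  2  2  2
LCS: 'ae'
LCS length = 2

2


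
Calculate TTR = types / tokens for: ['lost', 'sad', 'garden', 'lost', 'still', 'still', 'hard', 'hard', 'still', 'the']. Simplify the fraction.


Tokens: 10
Unique types: ('garden', 'hard', 'lost', 'sad', 'still', 'the') = 6
TTR = 6/10
Simplify: divide both by 2 -> 3/5
TTR = 3/5

3/5


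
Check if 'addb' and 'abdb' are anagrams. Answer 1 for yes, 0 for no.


Sort characters of 'addb': 'abdd'
Sort characters of 'abdb': 'abbd'
Sorted forms differ -> they are NOT anagrams
Result: 0

0


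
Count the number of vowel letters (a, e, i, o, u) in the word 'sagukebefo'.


Scanning each character of 'sagukebefo':
  Position 1: 's' -> consonant (running count: 0)
  Position 2: 'a' -> vowel (running count: 1)
  Position 3: 'g' -> consonant (running count: 1)
  Position 4: 'u' -> vowel (running count: 2)
  Position 5: 'k' -> consonant (running count: 2)
  Position 6: 'e' -> vowel (running count: 3)
  Position 7: 'b' -> consonant (running count: 3)
  Position 8: 'e' -> vowel (running count: 4)
  Position 9: 'f' -> consonant (running count: 4)
  Position 10: 'o' -> vowel (running count: 5)
Total vowels: 5

5


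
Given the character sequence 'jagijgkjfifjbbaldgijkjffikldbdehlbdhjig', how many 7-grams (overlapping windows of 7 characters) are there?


String 'jagijgkjfifjbbaldgijkjffikldbdehlbdhjig' has length L = 39.
Number of overlapping n-grams = L - n + 1
Substituting: 39 - 7 + 1 = 33

33


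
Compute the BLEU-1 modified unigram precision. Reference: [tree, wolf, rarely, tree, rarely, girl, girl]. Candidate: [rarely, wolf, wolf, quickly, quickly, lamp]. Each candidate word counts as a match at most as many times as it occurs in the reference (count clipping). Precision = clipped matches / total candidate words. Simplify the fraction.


Reference word counts: {'girl': 2, 'rarely': 2, 'tree': 2, 'wolf': 1}
Checking each candidate word (with clipping):
  'rarely' -> in reference (ref count 2, used 1/2) -> match (matches: 1)
  'wolf' -> in reference (ref count 1, used 1/1) -> match (matches: 2)
  'wolf' -> ref count 1 already used up (1/1) -> clipped, no match (matches: 2)
  'quickly' -> not in reference -> no match (matches: 2)
  'quickly' -> not in reference -> no match (matches: 2)
  'lamp' -> not in reference -> no match (matches: 2)
Clipped matches: 2, Candidate length: 6
Precision = 2/6 = 1/3

1/3


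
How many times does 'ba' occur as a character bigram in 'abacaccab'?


Scanning 'abacaccab' for bigram 'ba':
  Position 0: 'ab' -> no
  Position 1: 'ba' -> MATCH
  Position 2: 'ac' -> no
  Position 3: 'ca' -> no
  Position 4: 'ac' -> no
  Position 5: 'cc' -> no
  Position 6: 'ca' -> no
  Position 7: 'ab' -> no
Total matches: 1

1


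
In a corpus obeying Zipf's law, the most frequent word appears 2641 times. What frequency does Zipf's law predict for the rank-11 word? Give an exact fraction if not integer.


Zipf's law: freq(rank) = f1 / rank
f1 = 2641, rank = 11
freq = 2641 / 11
GCD(2641, 11) = 1
Simplified: 2641/11

2641/11


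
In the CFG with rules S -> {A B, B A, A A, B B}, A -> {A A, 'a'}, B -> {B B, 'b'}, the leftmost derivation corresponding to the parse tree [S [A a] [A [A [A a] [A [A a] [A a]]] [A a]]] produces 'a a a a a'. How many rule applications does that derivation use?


Every bracketed nonterminal node [X ...] in the tree is produced by exactly one rule application.
Reading the tree off as a leftmost derivation:
  Step 1: S  =>  A A   (applied S -> A A)
  Step 2: A A  =>  a A   (applied A -> a)
  Step 3: a A  =>  a A A   (applied A -> A A)
  Step 4: a A A  =>  a A A A   (applied A -> A A)
  Step 5: a A A A  =>  a a A A   (applied A -> a)
  Step 6: a a A A  =>  a a A A A   (applied A -> A A)
  Step 7: a a A A A  =>  a a a A A   (applied A -> a)
  Step 8: a a a A A  =>  a a a a A   (applied A -> a)
  Step 9: a a a a A  =>  a a a a a   (applied A -> a)
Final yield: a a a a a
Total rewrite steps: 9

9


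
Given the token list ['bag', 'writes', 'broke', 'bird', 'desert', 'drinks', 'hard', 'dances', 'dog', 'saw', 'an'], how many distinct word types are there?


Listing all tokens and tracking unique types:
  Token 1: 'bag' -> NEW (unique so far: 1)
  Token 2: 'writes' -> NEW (unique so far: 2)
  Token 3: 'broke' -> NEW (unique so far: 3)
  Token 4: 'bird' -> NEW (unique so far: 4)
  Token 5: 'desert' -> NEW (unique so far: 5)
  Token 6: 'drinks' -> NEW (unique so far: 6)
  Token 7: 'hard' -> NEW (unique so far: 7)
  Token 8: 'dances' -> NEW (unique so far: 8)
  Token 9: 'dog' -> NEW (unique so far: 9)
  Token 10: 'saw' -> NEW (unique so far: 10)
  Token 11: 'an' -> NEW (unique so far: 11)
Unique types: ('an', 'bag', 'bird', 'broke', 'dances', 'desert', 'dog', 'drinks', 'hard', 'saw', 'writes')
Vocabulary size: 11

11


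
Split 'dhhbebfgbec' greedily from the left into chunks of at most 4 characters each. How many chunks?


'dhhbebfgbec' has 11 characters.
Chunking with max size 4:
  Chunk 1: 'dhhb' (positions 0-3)
  Chunk 2: 'ebfg' (positions 4-7)
  Chunk 3: 'bec' (positions 8-10)
Total chunks: ceil(11 / 4) = 3

3


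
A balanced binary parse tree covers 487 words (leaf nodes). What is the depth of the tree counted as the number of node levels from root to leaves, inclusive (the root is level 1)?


In a balanced binary tree with n leaves the deepest leaf is ceil(log2(n)) edges below the root,
so counting node levels inclusive of root and leaves gives ceil(log2(n)) + 1 levels.
log2(487) = 8.9278
ceil(8.9278) = 9
levels = 9 + 1 = 10

10


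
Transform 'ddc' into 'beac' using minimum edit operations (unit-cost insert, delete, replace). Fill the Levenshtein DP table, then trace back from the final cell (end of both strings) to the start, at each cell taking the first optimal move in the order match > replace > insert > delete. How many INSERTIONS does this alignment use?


Edit distance = 3. Backtracking from cell (3, 4) with preference match > replace > insert > delete,
then listing the resulting alignment 'ddc' -> 'beac' left to right:
  Step 1: insert 'b' [insertion #1]
  Step 2: replace d->e
  Step 3: replace d->a
  Step 4: keep 'c'
Total insertions: 1

1


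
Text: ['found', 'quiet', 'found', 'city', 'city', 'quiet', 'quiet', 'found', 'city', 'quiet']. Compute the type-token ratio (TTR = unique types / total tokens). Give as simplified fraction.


Tokens: 10
Unique types: ('city', 'found', 'quiet') = 3
TTR = 3/10
Already in lowest terms.

3/10


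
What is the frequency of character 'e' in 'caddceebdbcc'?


Scanning 'caddceebdbcc' for 'e':
  Position 5: 'e' -> MATCH (count: 1)
  Position 6: 'e' -> MATCH (count: 2)
Total occurrences of 'e': 2

2


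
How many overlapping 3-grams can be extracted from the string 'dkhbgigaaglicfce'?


String 'dkhbgigaaglicfce' has length L = 16.
Number of overlapping n-grams = L - n + 1
Substituting: 16 - 3 + 1 = 14

14


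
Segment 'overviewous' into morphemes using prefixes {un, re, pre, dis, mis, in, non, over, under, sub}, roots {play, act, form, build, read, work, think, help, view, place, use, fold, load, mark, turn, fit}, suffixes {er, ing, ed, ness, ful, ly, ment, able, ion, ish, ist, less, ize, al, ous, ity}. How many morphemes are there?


Segmenting 'overviewous' against the inventory:
  'over' -> prefix (morpheme 1)
  'view' -> root (morpheme 2)
  'ous' -> suffix (morpheme 3)
Total morphemes: 3

3


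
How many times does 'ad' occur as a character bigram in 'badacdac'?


Scanning 'badacdac' for bigram 'ad':
  Position 0: 'ba' -> no
  Position 1: 'ad' -> MATCH
  Position 2: 'da' -> no
  Position 3: 'ac' -> no
  Position 4: 'cd' -> no
  Position 5: 'da' -> no
  Position 6: 'ac' -> no
Total matches: 1

1


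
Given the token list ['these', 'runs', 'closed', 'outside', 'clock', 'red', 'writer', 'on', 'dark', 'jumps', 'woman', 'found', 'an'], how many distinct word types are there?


Listing all tokens and tracking unique types:
  Token 1: 'these' -> NEW (unique so far: 1)
  Token 2: 'runs' -> NEW (unique so far: 2)
  Token 3: 'closed' -> NEW (unique so far: 3)
  Token 4: 'outside' -> NEW (unique so far: 4)
  Token 5: 'clock' -> NEW (unique so far: 5)
  Token 6: 'red' -> NEW (unique so far: 6)
  Token 7: 'writer' -> NEW (unique so far: 7)
  Token 8: 'on' -> NEW (unique so far: 8)
  Token 9: 'dark' -> NEW (unique so far: 9)
  Token 10: 'jumps' -> NEW (unique so far: 10)
  Token 11: 'woman' -> NEW (unique so far: 11)
  Token 12: 'found' -> NEW (unique so far: 12)
  Token 13: 'an' -> NEW (unique so far: 13)
Unique types: ('an', 'clock', 'closed', 'dark', 'found', 'jumps', 'on', 'outside', 'red', 'runs', 'these', 'woman', 'writer')
Vocabulary size: 13

13


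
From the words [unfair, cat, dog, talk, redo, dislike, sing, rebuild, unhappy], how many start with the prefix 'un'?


Checking each word for prefix 'un':
  'unfair' -> YES, starts with 'un' (count: 1)
  'cat' -> no (count: 1)
  'dog' -> no (count: 1)
  'talk' -> no (count: 1)
  'redo' -> no (count: 1)
  'dislike' -> no (count: 1)
  'sing' -> no (count: 1)
  'rebuild' -> no (count: 1)
  'unhappy' -> YES, starts with 'un' (count: 2)
Total with prefix 'un': 2

2


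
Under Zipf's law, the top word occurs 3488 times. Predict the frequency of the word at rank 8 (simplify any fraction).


Zipf's law: freq(rank) = f1 / rank
f1 = 3488, rank = 8
freq = 3488 / 8
= 436

436
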